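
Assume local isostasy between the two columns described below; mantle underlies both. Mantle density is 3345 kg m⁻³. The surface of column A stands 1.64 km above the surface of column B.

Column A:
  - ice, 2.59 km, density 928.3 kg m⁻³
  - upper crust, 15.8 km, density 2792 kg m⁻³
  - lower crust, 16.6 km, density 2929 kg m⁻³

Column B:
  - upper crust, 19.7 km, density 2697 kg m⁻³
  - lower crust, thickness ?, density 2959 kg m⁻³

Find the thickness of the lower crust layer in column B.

9.46 km

Take the compensation level at the base of the deeper column (depth z_c below the surface of column A) and equate Σ ρ_i t_i down to z_c; mantle fills any gap and the z_c terms cancel.
Column A: 2.59×928.3 + 15.8×2792 + 16.6×2929 + (z_c − 34.99)×3345
Column B: 1.64×0 + 19.7×2697 + x×2959 + (z_c − 1.64 − 19.7 − x)×3345
The z_c×3345 term appears on both sides and cancels. Collect the known terms of each column as K = Σ(ρt)_known − 3345 × (depth of known layers): K_A = 95139.297 − 3345×34.99 = −21902.253; K_B = 53130.9 − 3345×(1.64 + 19.7) = −18251.4.
Balance: K_A = K_B − x×(3345 − 2959), so x = (K_B − K_A)/(3345 − 2959) = 3650.85/386 = 9.46 km.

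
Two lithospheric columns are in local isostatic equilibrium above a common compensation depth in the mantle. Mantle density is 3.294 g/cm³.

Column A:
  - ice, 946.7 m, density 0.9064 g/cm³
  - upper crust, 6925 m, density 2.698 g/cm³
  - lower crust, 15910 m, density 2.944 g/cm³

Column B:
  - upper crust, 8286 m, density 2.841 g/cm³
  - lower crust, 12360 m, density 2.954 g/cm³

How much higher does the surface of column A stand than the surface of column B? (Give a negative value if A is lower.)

1210 m

For any compensation level in the mantle, the mantle terms cancel and isostasy reduces to e = (Σt_A − Σt_B) − (Σ(ρt)_A − Σ(ρt)_B) / ρ_m.
Σt_A = 23781.7 m; Σt_B = 20646 m; Σ(ρt)_A = 66380.7789; Σ(ρt)_B = 60051.966 (in m·g/cm³).
e = (23781.7 − 20646) − (66380.7789 − 60051.966) / 3.294 = 1210 m.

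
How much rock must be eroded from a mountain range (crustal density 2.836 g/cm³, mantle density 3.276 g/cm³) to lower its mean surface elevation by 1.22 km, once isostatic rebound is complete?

9.08 km

Net drop Δ = e − u = e − e ρ_c/ρ_m = e (ρ_m − ρ_c)/ρ_m.
e = Δ ρ_m/(ρ_m − ρ_c) = 1.22 km × 3.276/0.44 = 9.08 km.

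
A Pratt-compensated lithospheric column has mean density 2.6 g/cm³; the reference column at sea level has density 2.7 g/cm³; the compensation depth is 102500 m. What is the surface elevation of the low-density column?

ρ_ref D = ρ (D + h) → h = D (ρ_ref − ρ)/ρ.
h = 102500 m × (2.7 − 2.6)/2.6 = 3940 m.

3940 m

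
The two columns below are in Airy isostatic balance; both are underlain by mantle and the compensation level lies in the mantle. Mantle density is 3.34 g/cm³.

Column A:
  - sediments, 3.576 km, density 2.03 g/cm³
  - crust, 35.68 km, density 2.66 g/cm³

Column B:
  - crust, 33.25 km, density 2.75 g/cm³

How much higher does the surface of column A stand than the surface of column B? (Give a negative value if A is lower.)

2.79 km

For any compensation level in the mantle, the mantle terms cancel and isostasy reduces to e = (Σt_A − Σt_B) − (Σ(ρt)_A − Σ(ρt)_B) / ρ_m.
Σt_A = 39.256 km; Σt_B = 33.25 km; Σ(ρt)_A = 102.16808; Σ(ρt)_B = 91.4375 (in km·g/cm³).
e = (39.256 − 33.25) − (102.16808 − 91.4375) / 3.34 = 2.79 km.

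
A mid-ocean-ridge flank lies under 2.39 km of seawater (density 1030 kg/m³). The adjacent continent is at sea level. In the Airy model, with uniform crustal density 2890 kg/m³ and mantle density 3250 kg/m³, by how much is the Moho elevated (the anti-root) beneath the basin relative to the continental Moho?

12.3 km

For local isostatic compensation: replacing crust with seawater at the top is compensated by replacing crust with mantle at the base: d (ρ_c − ρ_w) = a (ρ_m − ρ_c).
a = d (ρ_c − ρ_w)/(ρ_m − ρ_c) = 2.39 km × 1860/360 = 12.3 km.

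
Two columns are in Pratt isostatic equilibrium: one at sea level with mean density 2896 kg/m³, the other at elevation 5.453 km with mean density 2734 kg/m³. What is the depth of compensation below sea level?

ρ_ref D = ρ (D + h) → D (ρ_ref − ρ) = ρ h.
D = ρ h/(ρ_ref − ρ) = 2734 × 5.453 km/(2896 − 2734) = 92 km.

92 km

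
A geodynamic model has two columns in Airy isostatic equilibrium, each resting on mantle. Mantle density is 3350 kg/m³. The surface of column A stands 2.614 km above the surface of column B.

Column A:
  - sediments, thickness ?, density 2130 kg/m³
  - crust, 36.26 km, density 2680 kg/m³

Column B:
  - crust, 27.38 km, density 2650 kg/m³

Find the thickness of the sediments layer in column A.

2.97 km

Take the compensation level at the base of the deeper column (depth z_c below the surface of column A) and equate Σ ρ_i t_i down to z_c; mantle fills any gap and the z_c terms cancel.
Column A: x×2130 + 36.26×2680 + (z_c − 36.26 − x)×3350
Column B: 2.614×0 + 27.38×2650 + (z_c − 2.614 − 27.38)×3350
The z_c×3350 term appears on both sides and cancels. Collect the known terms of each column as K = Σ(ρt)_known − 3350 × (depth of known layers): K_A = 97176.8 − 3350×36.26 = −24294.2; K_B = 72557 − 3350×(2.614 + 27.38) = −27922.9.
Balance: K_A − x×(3350 − 2130) = K_B, so x = (K_A − K_B)/(3350 − 2130) = 3628.7/1220 = 2.97 km.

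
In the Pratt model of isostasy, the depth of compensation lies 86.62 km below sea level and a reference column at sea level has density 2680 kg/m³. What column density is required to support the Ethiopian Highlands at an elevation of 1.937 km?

2620 kg/m³

Pratt balance: ρ_ref D = ρ (D + h).
ρ = ρ_ref D/(D + h) = 2680 × 86.62 km/(86.62 km + 1.937 km) = 2620 kg/m³.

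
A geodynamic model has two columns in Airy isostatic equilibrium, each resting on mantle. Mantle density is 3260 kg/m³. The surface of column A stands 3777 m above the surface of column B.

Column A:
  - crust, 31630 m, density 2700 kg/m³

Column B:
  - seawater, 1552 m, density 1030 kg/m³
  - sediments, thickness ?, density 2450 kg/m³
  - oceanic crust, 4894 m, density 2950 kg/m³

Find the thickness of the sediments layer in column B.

Take the compensation level at the base of the deeper column (depth z_c below the surface of column A) and equate Σ ρ_i t_i down to z_c; mantle fills any gap and the z_c terms cancel.
Column A: 31630×2700 + (z_c − 31630)×3260
Column B: 3777×0 + 1552×1030 + x×2450 + 4894×2950 + (z_c − 3777 − 6446 − x)×3260
The z_c×3260 term appears on both sides and cancels. Collect the known terms of each column as K = Σ(ρt)_known − 3260 × (depth of known layers): K_A = 85401000 − 3260×31630 = −17712800; K_B = 16035860 − 3260×(3777 + 6446) = −17291120.
Balance: K_A = K_B − x×(3260 − 2450), so x = (K_B − K_A)/(3260 − 2450) = 421680/810 = 521 m.

521 m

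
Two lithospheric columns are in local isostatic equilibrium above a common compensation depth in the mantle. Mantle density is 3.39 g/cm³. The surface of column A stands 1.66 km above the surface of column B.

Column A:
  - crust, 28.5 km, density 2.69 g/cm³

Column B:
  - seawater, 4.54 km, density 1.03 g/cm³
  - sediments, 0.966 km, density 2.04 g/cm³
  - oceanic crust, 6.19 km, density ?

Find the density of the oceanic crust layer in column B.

Take the compensation level at the base of the deeper column (depth z_c below the surface of column A) and equate Σ ρ_i t_i down to z_c; mantle fills any gap and the z_c terms cancel.
Column A: 28.5×2.69 + (z_c − 28.5)×3.39
Column B: 1.66×0 + 4.54×1.03 + 0.966×2.04 + 6.19×ρ + (z_c − 1.66 − 11.696)×3.39
The z_c×3.39 term appears on both sides and cancels. Collect the known terms of each column as K = Σ(ρt)_known − 3.39 × (depth of known layers): K_A = 76.665 − 3.39×28.5 = −19.95; K_B = 6.64684 − 3.39×(1.66 + 11.696) = −38.63.
Balance: K_A = K_B + 6.19×ρ, so ρ = (K_A − K_B)/6.19 = 18.68/6.19 = 3.02 g/cm³.

3.02 g/cm³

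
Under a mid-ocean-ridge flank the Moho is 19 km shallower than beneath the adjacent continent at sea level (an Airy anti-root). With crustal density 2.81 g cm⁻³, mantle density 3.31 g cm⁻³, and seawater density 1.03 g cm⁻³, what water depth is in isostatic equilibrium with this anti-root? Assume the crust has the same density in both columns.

5.34 km

Replacing a thickness d of crust by seawater at the top must be balanced by replacing crust with mantle at the base: d (ρ_c − ρ_w) = a (ρ_m − ρ_c).
d = a (ρ_m − ρ_c)/(ρ_c − ρ_w) = 19 km × 0.5/1.78 = 5.34 km.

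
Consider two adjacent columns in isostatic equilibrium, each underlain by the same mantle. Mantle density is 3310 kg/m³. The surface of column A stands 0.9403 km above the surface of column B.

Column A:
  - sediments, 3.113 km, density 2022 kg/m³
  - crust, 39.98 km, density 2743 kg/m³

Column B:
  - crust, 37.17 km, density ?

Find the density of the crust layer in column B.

2680 kg/m³

Take the compensation level at the base of the deeper column (depth z_c below the surface of column A) and equate Σ ρ_i t_i down to z_c; mantle fills any gap and the z_c terms cancel.
Column A: 3.113×2022 + 39.98×2743 + (z_c − 43.093)×3310
Column B: 0.9403×0 + 37.17×ρ + (z_c − 0.9403 − 37.17)×3310
The z_c×3310 term appears on both sides and cancels. Collect the known terms of each column as K = Σ(ρt)_known − 3310 × (depth of known layers): K_A = 115959.626 − 3310×43.093 = −26678.204; K_B = 0 − 3310×(0.9403 + 37.17) = −126145.093.
Balance: K_A = K_B + 37.17×ρ, so ρ = (K_A − K_B)/37.17 = 99466.9/37.17 = 2680 kg/m³.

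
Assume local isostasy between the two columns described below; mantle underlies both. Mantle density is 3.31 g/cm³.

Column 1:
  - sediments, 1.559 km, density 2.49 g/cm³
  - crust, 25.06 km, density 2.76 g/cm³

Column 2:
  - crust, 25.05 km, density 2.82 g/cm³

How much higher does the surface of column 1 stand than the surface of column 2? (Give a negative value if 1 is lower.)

0.842 km

For any compensation level in the mantle, the mantle terms cancel and isostasy reduces to e = (Σt_1 − Σt_2) − (Σ(ρt)_1 − Σ(ρt)_2) / ρ_m.
Σt_1 = 26.619 km; Σt_2 = 25.05 km; Σ(ρt)_1 = 73.04751; Σ(ρt)_2 = 70.641 (in km·g/cm³).
e = (26.619 − 25.05) − (73.04751 − 70.641) / 3.31 = 0.842 km.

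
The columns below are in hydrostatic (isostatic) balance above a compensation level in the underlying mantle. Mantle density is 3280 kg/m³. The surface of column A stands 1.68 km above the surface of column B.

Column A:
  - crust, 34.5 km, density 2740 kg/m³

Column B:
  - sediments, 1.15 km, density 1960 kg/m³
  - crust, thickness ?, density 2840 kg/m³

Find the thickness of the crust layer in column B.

26.4 km

Take the compensation level at the base of the deeper column (depth z_c below the surface of column A) and equate Σ ρ_i t_i down to z_c; mantle fills any gap and the z_c terms cancel.
Column A: 34.5×2740 + (z_c − 34.5)×3280
Column B: 1.68×0 + 1.15×1960 + x×2840 + (z_c − 1.68 − 1.15 − x)×3280
The z_c×3280 term appears on both sides and cancels. Collect the known terms of each column as K = Σ(ρt)_known − 3280 × (depth of known layers): K_A = 94530 − 3280×34.5 = −18630; K_B = 2254 − 3280×(1.68 + 1.15) = −7028.4.
Balance: K_A = K_B − x×(3280 − 2840), so x = (K_B − K_A)/(3280 − 2840) = 11601.6/440 = 26.4 km.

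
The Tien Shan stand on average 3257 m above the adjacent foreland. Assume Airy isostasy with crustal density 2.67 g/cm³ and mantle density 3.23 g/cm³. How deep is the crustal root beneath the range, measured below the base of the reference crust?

15500 m

Equating mass per unit area of the two columns: the weight of the topography is balanced by the buoyancy of the root, ρ_c h = (ρ_m − ρ_c) r.
r = h · ρ_c / (ρ_m − ρ_c) = 3257 m × 2.67 / (3.23 − 2.67) = 15500 m.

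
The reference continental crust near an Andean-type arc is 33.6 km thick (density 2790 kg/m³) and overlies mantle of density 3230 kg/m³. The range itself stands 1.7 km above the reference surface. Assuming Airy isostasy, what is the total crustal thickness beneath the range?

Root depth r = h ρ_c / (ρ_m − ρ_c) = 1.7 km × 2790 / 440 = 10.78 km.
Total thickness = T + h + r = 33.6 km + 1.7 km + 10.78 km = 46.1 km.

46.1 km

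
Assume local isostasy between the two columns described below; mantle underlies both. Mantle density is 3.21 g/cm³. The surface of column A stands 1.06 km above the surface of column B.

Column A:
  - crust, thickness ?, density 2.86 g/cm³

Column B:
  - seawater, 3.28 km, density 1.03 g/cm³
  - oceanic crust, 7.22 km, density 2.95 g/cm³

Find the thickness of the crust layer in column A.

Take the compensation level at the base of the deeper column (depth z_c below the surface of column A) and equate Σ ρ_i t_i down to z_c; mantle fills any gap and the z_c terms cancel.
Column A: x×2.86 + (z_c − 0 − x)×3.21
Column B: 1.06×0 + 3.28×1.03 + 7.22×2.95 + (z_c − 1.06 − 10.5)×3.21
The z_c×3.21 term appears on both sides and cancels. Collect the known terms of each column as K = Σ(ρt)_known − 3.21 × (depth of known layers): K_A = 0 − 3.21×0 = 0; K_B = 24.6774 − 3.21×(1.06 + 10.5) = −12.4302.
Balance: K_A − x×(3.21 − 2.86) = K_B, so x = (K_A − K_B)/(3.21 − 2.86) = 12.4302/0.35 = 35.5 km.

35.5 km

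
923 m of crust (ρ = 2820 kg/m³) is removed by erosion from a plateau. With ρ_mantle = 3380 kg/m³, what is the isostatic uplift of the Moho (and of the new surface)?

Unloading: uplift u = e ρ_c/ρ_m = 923 m × 2820/3380 = 770 m.

770 m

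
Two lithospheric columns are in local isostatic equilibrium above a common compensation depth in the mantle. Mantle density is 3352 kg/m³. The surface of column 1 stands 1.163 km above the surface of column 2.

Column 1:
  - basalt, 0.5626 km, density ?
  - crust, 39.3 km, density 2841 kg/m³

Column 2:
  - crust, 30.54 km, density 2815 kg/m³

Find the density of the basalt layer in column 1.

Take the compensation level at the base of the deeper column (depth z_c below the surface of column 1) and equate Σ ρ_i t_i down to z_c; mantle fills any gap and the z_c terms cancel.
Column 1: 0.5626×ρ + 39.3×2841 + (z_c − 39.8626)×3352
Column 2: 1.163×0 + 30.54×2815 + (z_c − 1.163 − 30.54)×3352
The z_c×3352 term appears on both sides and cancels. Collect the known terms of each column as K = Σ(ρt)_known − 3352 × (depth of known layers): K_1 = 111651.3 − 3352×39.8626 = −21968.1352; K_2 = 85970.1 − 3352×(1.163 + 30.54) = −20298.356.
Balance: K_1 + 0.5626×ρ = K_2, so ρ = (K_2 − K_1)/0.5626 = 1669.78/0.5626 = 2970 kg/m³.

2970 kg/m³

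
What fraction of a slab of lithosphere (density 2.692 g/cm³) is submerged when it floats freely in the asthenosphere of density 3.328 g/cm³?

0.809

Submerged fraction = ρ_obj/ρ_fluid = 2.692/3.328 = 0.809.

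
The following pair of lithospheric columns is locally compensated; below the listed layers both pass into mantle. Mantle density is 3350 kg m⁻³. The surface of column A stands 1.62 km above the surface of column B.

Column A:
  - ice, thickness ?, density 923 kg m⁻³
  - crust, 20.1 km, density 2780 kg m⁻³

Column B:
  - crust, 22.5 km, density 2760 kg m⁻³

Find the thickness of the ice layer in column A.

2.99 km

Take the compensation level at the base of the deeper column (depth z_c below the surface of column A) and equate Σ ρ_i t_i down to z_c; mantle fills any gap and the z_c terms cancel.
Column A: x×923 + 20.1×2780 + (z_c − 20.1 − x)×3350
Column B: 1.62×0 + 22.5×2760 + (z_c − 1.62 − 22.5)×3350
The z_c×3350 term appears on both sides and cancels. Collect the known terms of each column as K = Σ(ρt)_known − 3350 × (depth of known layers): K_A = 55878 − 3350×20.1 = −11457; K_B = 62100 − 3350×(1.62 + 22.5) = −18702.
Balance: K_A − x×(3350 − 923) = K_B, so x = (K_A − K_B)/(3350 − 923) = 7245/2427 = 2.99 km.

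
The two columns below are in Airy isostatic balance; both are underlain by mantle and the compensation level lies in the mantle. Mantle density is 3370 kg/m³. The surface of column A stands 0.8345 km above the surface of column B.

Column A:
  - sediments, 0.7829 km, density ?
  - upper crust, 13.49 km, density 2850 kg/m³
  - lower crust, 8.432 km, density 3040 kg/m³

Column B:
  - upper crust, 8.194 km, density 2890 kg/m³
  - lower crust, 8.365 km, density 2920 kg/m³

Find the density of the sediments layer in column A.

2460 kg/m³

Take the compensation level at the base of the deeper column (depth z_c below the surface of column A) and equate Σ ρ_i t_i down to z_c; mantle fills any gap and the z_c terms cancel.
Column A: 0.7829×ρ + 13.49×2850 + 8.432×3040 + (z_c − 22.7049)×3370
Column B: 0.8345×0 + 8.194×2890 + 8.365×2920 + (z_c − 0.8345 − 16.559)×3370
The z_c×3370 term appears on both sides and cancels. Collect the known terms of each column as K = Σ(ρt)_known − 3370 × (depth of known layers): K_A = 64079.78 − 3370×22.7049 = −12435.733; K_B = 48106.46 − 3370×(0.8345 + 16.559) = −10509.635.
Balance: K_A + 0.7829×ρ = K_B, so ρ = (K_B − K_A)/0.7829 = 1926.1/0.7829 = 2460 kg/m³.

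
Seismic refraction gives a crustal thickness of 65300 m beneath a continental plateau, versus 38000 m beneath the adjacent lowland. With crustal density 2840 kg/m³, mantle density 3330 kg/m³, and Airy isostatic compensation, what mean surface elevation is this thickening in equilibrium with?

4020 m

Excess crust Δ = 65300 m − 38000 m = 27300 m, split between elevation h and root r with h + r = Δ.
Airy balance ρ_c h = (ρ_m − ρ_c) r gives r = h ρ_c/(ρ_m − ρ_c), so h (1 + ρ_c/(ρ_m − ρ_c)) = Δ, i.e. h = Δ (ρ_m − ρ_c)/ρ_m.
h = 27300 m × 490/3330 = 4020 m.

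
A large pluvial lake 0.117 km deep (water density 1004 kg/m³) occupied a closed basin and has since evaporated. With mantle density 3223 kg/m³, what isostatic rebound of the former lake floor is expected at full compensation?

0.0364 km

u = d ρ_w/ρ_m = 0.117 km × 1004/3223 = 0.0364 km.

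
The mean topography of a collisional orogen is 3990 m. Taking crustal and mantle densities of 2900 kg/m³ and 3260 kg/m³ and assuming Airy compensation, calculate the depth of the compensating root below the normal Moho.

32100 m

For local isostatic compensation: the weight of the topography is balanced by the buoyancy of the root, ρ_c h = (ρ_m − ρ_c) r.
r = h · ρ_c / (ρ_m − ρ_c) = 3990 m × 2900 / (3260 − 2900) = 32100 m.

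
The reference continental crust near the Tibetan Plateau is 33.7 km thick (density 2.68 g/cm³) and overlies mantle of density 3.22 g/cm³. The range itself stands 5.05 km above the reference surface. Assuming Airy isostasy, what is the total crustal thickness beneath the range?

Root depth r = h ρ_c / (ρ_m − ρ_c) = 5.05 km × 2.68 / 0.54 = 25.06 km.
Total thickness = T + h + r = 33.7 km + 5.05 km + 25.06 km = 63.8 km.

63.8 km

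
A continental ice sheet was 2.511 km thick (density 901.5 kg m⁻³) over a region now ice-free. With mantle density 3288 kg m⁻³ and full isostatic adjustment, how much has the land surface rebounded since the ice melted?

Removing the load lets mantle flow back in; uplift u satisfies ρ_ice t = ρ_m u.
u = t ρ_ice/ρ_m = 2.511 km × 901.5/3288 = 0.688 km.

0.688 km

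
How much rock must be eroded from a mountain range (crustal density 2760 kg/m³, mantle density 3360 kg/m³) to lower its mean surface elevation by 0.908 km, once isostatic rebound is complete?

Net drop Δ = e − u = e − e ρ_c/ρ_m = e (ρ_m − ρ_c)/ρ_m.
e = Δ ρ_m/(ρ_m − ρ_c) = 0.908 km × 3360/600 = 5.08 km.

5.08 km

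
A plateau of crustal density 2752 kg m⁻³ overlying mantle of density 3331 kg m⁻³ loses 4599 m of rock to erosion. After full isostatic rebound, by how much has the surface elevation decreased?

799 m

Rebound u = e ρ_c/ρ_m = 4599 m × 2752/3331 = 3800 m.
Net surface drop = e − u = 4599 m − 3800 m = e (ρ_m − ρ_c)/ρ_m = 799 m.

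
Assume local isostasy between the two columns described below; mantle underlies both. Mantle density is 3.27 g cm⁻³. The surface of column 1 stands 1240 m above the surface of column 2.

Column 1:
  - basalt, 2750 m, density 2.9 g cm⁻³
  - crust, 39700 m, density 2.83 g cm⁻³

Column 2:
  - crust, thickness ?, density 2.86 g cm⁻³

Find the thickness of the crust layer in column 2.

35200 m

Take the compensation level at the base of the deeper column (depth z_c below the surface of column 1) and equate Σ ρ_i t_i down to z_c; mantle fills any gap and the z_c terms cancel.
Column 1: 2750×2.9 + 39700×2.83 + (z_c − 42450)×3.27
Column 2: 1240×0 + x×2.86 + (z_c − 1240 − 0 − x)×3.27
The z_c×3.27 term appears on both sides and cancels. Collect the known terms of each column as K = Σ(ρt)_known − 3.27 × (depth of known layers): K_1 = 120326 − 3.27×42450 = −18485.5; K_2 = 0 − 3.27×(1240 + 0) = −4054.8.
Balance: K_1 = K_2 − x×(3.27 − 2.86), so x = (K_2 − K_1)/(3.27 − 2.86) = 14430.7/0.41 = 35200 m.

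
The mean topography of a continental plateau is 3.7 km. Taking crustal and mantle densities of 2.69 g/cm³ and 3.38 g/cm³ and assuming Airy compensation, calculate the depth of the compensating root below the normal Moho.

In Airy isostatic equilibrium: the weight of the topography is balanced by the buoyancy of the root, ρ_c h = (ρ_m − ρ_c) r.
r = h · ρ_c / (ρ_m − ρ_c) = 3.7 km × 2.69 / (3.38 − 2.69) = 14.4 km.

14.4 km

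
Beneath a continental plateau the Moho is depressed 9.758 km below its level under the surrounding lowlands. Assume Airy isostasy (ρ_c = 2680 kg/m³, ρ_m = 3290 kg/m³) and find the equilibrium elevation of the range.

2.22 km

For local isostatic compensation: ρ_c h = (ρ_m − ρ_c) r.
h = r (ρ_m − ρ_c) / ρ_c = 9.758 km × (3290 − 2680) / 2680 = 2.22 km.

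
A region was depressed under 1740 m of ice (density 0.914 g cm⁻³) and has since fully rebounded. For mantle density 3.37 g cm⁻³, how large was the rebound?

472 m

Removing the load lets mantle flow back in; uplift u satisfies ρ_ice t = ρ_m u.
u = t ρ_ice/ρ_m = 1740 m × 0.914/3.37 = 472 m.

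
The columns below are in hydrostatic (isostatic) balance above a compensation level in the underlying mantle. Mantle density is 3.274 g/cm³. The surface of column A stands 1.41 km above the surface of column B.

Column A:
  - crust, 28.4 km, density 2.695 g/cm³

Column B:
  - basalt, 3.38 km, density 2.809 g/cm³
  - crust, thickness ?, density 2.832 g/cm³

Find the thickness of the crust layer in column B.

23.2 km

Take the compensation level at the base of the deeper column (depth z_c below the surface of column A) and equate Σ ρ_i t_i down to z_c; mantle fills any gap and the z_c terms cancel.
Column A: 28.4×2.695 + (z_c − 28.4)×3.274
Column B: 1.41×0 + 3.38×2.809 + x×2.832 + (z_c − 1.41 − 3.38 − x)×3.274
The z_c×3.274 term appears on both sides and cancels. Collect the known terms of each column as K = Σ(ρt)_known − 3.274 × (depth of known layers): K_A = 76.538 − 3.274×28.4 = −16.4436; K_B = 9.49442 − 3.274×(1.41 + 3.38) = −6.18804.
Balance: K_A = K_B − x×(3.274 − 2.832), so x = (K_B − K_A)/(3.274 − 2.832) = 10.2556/0.442 = 23.2 km.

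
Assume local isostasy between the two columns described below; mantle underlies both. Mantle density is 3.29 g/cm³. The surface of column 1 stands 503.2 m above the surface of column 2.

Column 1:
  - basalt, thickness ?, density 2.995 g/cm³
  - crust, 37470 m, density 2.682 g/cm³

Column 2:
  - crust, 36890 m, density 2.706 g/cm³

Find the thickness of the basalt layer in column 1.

Take the compensation level at the base of the deeper column (depth z_c below the surface of column 1) and equate Σ ρ_i t_i down to z_c; mantle fills any gap and the z_c terms cancel.
Column 1: x×2.995 + 37470×2.682 + (z_c − 37470 − x)×3.29
Column 2: 503.2×0 + 36890×2.706 + (z_c − 503.2 − 36890)×3.29
The z_c×3.29 term appears on both sides and cancels. Collect the known terms of each column as K = Σ(ρt)_known − 3.29 × (depth of known layers): K_1 = 100494.54 − 3.29×37470 = −22781.76; K_2 = 99824.34 − 3.29×(503.2 + 36890) = −23199.288.
Balance: K_1 − x×(3.29 − 2.995) = K_2, so x = (K_1 − K_2)/(3.29 − 2.995) = 417.528/0.295 = 1420 m.

1420 m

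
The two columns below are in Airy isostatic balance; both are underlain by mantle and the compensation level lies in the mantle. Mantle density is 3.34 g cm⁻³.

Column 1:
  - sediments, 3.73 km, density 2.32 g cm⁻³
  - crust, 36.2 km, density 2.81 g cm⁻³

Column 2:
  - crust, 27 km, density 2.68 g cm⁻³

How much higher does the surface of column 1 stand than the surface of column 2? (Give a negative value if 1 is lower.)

1.55 km

For any compensation level in the mantle, the mantle terms cancel and isostasy reduces to e = (Σt_1 − Σt_2) − (Σ(ρt)_1 − Σ(ρt)_2) / ρ_m.
Σt_1 = 39.93 km; Σt_2 = 27 km; Σ(ρt)_1 = 110.3756; Σ(ρt)_2 = 72.36 (in km·g cm⁻³).
e = (39.93 − 27) − (110.3756 − 72.36) / 3.34 = 1.55 km.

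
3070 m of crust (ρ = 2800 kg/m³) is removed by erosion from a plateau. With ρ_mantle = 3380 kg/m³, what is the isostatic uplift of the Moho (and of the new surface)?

2540 m

Unloading: uplift u = e ρ_c/ρ_m = 3070 m × 2800/3380 = 2540 m.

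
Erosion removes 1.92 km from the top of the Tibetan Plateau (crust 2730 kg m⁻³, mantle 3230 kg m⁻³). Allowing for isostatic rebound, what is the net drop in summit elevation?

Rebound u = e ρ_c/ρ_m = 1.92 km × 2730/3230 = 1.623 km.
Net surface drop = e − u = 1.92 km − 1.623 km = e (ρ_m − ρ_c)/ρ_m = 0.297 km.

0.297 km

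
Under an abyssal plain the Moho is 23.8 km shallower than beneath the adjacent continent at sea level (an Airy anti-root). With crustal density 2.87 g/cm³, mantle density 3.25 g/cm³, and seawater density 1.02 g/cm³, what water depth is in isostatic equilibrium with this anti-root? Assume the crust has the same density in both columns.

4.89 km

Replacing a thickness d of crust by seawater at the top must be balanced by replacing crust with mantle at the base: d (ρ_c − ρ_w) = a (ρ_m − ρ_c).
d = a (ρ_m − ρ_c)/(ρ_c − ρ_w) = 23.8 km × 0.38/1.85 = 4.89 km.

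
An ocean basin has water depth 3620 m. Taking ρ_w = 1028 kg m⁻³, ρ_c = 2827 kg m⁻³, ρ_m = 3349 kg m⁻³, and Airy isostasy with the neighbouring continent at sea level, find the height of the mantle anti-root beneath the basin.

12500 m

In Airy isostatic equilibrium: replacing crust with seawater at the top is compensated by replacing crust with mantle at the base: d (ρ_c − ρ_w) = a (ρ_m − ρ_c).
a = d (ρ_c − ρ_w)/(ρ_m − ρ_c) = 3620 m × 1799/522 = 12500 m.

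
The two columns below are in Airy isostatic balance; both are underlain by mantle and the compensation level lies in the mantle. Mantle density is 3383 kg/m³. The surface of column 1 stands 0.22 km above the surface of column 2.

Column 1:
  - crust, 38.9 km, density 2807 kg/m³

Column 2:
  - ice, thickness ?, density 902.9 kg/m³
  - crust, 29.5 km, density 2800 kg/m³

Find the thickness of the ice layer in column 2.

1.8 km

Take the compensation level at the base of the deeper column (depth z_c below the surface of column 1) and equate Σ ρ_i t_i down to z_c; mantle fills any gap and the z_c terms cancel.
Column 1: 38.9×2807 + (z_c − 38.9)×3383
Column 2: 0.22×0 + x×902.9 + 29.5×2800 + (z_c − 0.22 − 29.5 − x)×3383
The z_c×3383 term appears on both sides and cancels. Collect the known terms of each column as K = Σ(ρt)_known − 3383 × (depth of known layers): K_1 = 109192.3 − 3383×38.9 = −22406.4; K_2 = 82600 − 3383×(0.22 + 29.5) = −17942.76.
Balance: K_1 = K_2 − x×(3383 − 902.9), so x = (K_2 − K_1)/(3383 − 902.9) = 4463.64/2480.1 = 1.8 km.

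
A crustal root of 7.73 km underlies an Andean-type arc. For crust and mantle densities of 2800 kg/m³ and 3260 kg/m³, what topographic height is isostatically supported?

1.27 km

In Airy isostatic equilibrium: ρ_c h = (ρ_m − ρ_c) r.
h = r (ρ_m − ρ_c) / ρ_c = 7.73 km × (3260 − 2800) / 2800 = 1.27 km.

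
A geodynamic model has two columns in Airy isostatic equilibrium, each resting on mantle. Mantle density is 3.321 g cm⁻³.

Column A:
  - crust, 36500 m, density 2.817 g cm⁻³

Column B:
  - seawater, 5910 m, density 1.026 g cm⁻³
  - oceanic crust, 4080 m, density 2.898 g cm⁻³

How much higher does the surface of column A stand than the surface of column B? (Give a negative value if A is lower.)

935 m

For any compensation level in the mantle, the mantle terms cancel and isostasy reduces to e = (Σt_A − Σt_B) − (Σ(ρt)_A − Σ(ρt)_B) / ρ_m.
Σt_A = 36500 m; Σt_B = 9990 m; Σ(ρt)_A = 102820.5; Σ(ρt)_B = 17887.5 (in m·g cm⁻³).
e = (36500 − 9990) − (102820.5 − 17887.5) / 3.321 = 935 m.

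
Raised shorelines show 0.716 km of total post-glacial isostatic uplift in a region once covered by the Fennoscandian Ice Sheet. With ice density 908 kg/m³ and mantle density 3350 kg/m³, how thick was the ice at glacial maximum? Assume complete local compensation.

2.64 km

u = t ρ_ice/ρ_m → t = u ρ_m/ρ_ice = 0.716 km × 3350/908 = 2.64 km.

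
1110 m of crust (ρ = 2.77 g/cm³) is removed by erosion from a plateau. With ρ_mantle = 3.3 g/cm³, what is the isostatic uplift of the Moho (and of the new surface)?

932 m

Unloading: uplift u = e ρ_c/ρ_m = 1110 m × 2.77/3.3 = 932 m.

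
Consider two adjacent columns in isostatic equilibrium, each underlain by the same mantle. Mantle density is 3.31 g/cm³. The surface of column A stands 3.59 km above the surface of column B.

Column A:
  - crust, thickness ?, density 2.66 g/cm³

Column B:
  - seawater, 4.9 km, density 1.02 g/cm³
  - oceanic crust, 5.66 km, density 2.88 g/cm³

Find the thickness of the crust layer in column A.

Take the compensation level at the base of the deeper column (depth z_c below the surface of column A) and equate Σ ρ_i t_i down to z_c; mantle fills any gap and the z_c terms cancel.
Column A: x×2.66 + (z_c − 0 − x)×3.31
Column B: 3.59×0 + 4.9×1.02 + 5.66×2.88 + (z_c − 3.59 − 10.56)×3.31
The z_c×3.31 term appears on both sides and cancels. Collect the known terms of each column as K = Σ(ρt)_known − 3.31 × (depth of known layers): K_A = 0 − 3.31×0 = 0; K_B = 21.2988 − 3.31×(3.59 + 10.56) = −25.5377.
Balance: K_A − x×(3.31 − 2.66) = K_B, so x = (K_A − K_B)/(3.31 − 2.66) = 25.5377/0.65 = 39.3 km.

39.3 km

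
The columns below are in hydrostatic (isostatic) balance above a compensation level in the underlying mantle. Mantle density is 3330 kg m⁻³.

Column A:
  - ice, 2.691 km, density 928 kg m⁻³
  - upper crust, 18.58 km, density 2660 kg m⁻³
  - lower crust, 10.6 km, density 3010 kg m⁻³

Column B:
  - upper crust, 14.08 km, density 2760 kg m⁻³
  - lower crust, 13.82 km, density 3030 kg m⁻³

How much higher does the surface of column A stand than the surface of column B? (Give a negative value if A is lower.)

3.04 km

For any compensation level in the mantle, the mantle terms cancel and isostasy reduces to e = (Σt_A − Σt_B) − (Σ(ρt)_A − Σ(ρt)_B) / ρ_m.
Σt_A = 31.871 km; Σt_B = 27.9 km; Σ(ρt)_A = 83826.048; Σ(ρt)_B = 80735.4 (in km·kg m⁻³).
e = (31.871 − 27.9) − (83826.048 − 80735.4) / 3330 = 3.04 km.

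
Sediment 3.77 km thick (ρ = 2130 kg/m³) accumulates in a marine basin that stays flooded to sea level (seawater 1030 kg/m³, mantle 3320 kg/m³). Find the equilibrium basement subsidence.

Submarine loading: the sediment displaces seawater, and the subsidence is in turn flooded, so s (ρ_m − ρ_w) = t (ρ_sed − ρ_w).
s = 3.77 km × (2130 − 1030) / (3320 − 1030) = 1.81 km.

1.81 km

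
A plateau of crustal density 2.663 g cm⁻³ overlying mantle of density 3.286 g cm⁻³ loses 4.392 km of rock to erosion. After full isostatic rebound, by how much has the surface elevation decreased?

0.833 km

Rebound u = e ρ_c/ρ_m = 4.392 km × 2.663/3.286 = 3.559 km.
Net surface drop = e − u = 4.392 km − 3.559 km = e (ρ_m − ρ_c)/ρ_m = 0.833 km.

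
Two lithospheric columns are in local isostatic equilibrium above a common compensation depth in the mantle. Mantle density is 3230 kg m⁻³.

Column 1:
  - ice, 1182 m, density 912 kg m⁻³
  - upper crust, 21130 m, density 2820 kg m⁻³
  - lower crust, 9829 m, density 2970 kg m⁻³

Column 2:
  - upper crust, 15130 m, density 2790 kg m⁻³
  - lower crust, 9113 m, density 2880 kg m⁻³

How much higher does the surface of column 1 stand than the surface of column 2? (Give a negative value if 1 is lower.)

For any compensation level in the mantle, the mantle terms cancel and isostasy reduces to e = (Σt_1 − Σt_2) − (Σ(ρt)_1 − Σ(ρt)_2) / ρ_m.
Σt_1 = 32141 m; Σt_2 = 24243 m; Σ(ρt)_1 = 89856714; Σ(ρt)_2 = 68458140 (in m·kg m⁻³).
e = (32141 − 24243) − (89856714 − 68458140) / 3230 = 1270 m.

1270 m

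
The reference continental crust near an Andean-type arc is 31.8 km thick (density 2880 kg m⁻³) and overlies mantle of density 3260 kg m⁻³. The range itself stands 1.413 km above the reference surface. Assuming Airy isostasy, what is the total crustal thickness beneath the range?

Root depth r = h ρ_c / (ρ_m − ρ_c) = 1.413 km × 2880 / 380 = 10.71 km.
Total thickness = T + h + r = 31.8 km + 1.413 km + 10.71 km = 43.9 km.

43.9 km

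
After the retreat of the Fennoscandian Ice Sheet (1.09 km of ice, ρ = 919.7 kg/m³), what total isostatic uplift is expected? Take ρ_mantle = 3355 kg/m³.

0.299 km

Removing the load lets mantle flow back in; uplift u satisfies ρ_ice t = ρ_m u.
u = t ρ_ice/ρ_m = 1.09 km × 919.7/3355 = 0.299 km.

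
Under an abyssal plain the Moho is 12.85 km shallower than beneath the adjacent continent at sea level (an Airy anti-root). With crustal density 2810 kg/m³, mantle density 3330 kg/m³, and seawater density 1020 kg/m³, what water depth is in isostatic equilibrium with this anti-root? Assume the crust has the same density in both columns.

Replacing a thickness d of crust by seawater at the top must be balanced by replacing crust with mantle at the base: d (ρ_c − ρ_w) = a (ρ_m − ρ_c).
d = a (ρ_m − ρ_c)/(ρ_c − ρ_w) = 12.85 km × 520/1790 = 3.73 km.

3.73 km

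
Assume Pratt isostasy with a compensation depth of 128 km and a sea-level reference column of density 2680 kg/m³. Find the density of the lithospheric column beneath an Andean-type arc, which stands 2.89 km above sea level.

2620 kg/m³

Pratt balance: ρ_ref D = ρ (D + h).
ρ = ρ_ref D/(D + h) = 2680 × 128 km/(128 km + 2.89 km) = 2620 kg/m³.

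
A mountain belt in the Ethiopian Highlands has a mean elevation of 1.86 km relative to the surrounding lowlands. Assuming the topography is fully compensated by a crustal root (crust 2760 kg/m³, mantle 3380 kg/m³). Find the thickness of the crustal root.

8.28 km

Balancing pressure at the compensation depth: the weight of the topography is balanced by the buoyancy of the root, ρ_c h = (ρ_m − ρ_c) r.
r = h · ρ_c / (ρ_m − ρ_c) = 1.86 km × 2760 / (3380 − 2760) = 8.28 km.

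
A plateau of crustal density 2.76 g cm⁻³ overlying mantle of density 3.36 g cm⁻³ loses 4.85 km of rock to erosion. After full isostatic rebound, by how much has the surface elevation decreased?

0.866 km

Rebound u = e ρ_c/ρ_m = 4.85 km × 2.76/3.36 = 3.984 km.
Net surface drop = e − u = 4.85 km − 3.984 km = e (ρ_m − ρ_c)/ρ_m = 0.866 km.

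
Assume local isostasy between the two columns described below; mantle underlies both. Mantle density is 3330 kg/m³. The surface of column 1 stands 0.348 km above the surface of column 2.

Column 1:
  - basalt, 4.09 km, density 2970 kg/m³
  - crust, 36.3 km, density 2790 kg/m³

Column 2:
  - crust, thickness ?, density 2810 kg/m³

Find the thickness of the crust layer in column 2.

38.3 km

Take the compensation level at the base of the deeper column (depth z_c below the surface of column 1) and equate Σ ρ_i t_i down to z_c; mantle fills any gap and the z_c terms cancel.
Column 1: 4.09×2970 + 36.3×2790 + (z_c − 40.39)×3330
Column 2: 0.348×0 + x×2810 + (z_c − 0.348 − 0 − x)×3330
The z_c×3330 term appears on both sides and cancels. Collect the known terms of each column as K = Σ(ρt)_known − 3330 × (depth of known layers): K_1 = 113424.3 − 3330×40.39 = −21074.4; K_2 = 0 − 3330×(0.348 + 0) = −1158.84.
Balance: K_1 = K_2 − x×(3330 − 2810), so x = (K_2 − K_1)/(3330 − 2810) = 19915.6/520 = 38.3 km.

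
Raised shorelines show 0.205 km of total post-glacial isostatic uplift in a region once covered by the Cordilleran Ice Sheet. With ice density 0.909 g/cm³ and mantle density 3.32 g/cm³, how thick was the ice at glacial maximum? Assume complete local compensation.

0.749 km

u = t ρ_ice/ρ_m → t = u ρ_m/ρ_ice = 0.205 km × 3.32/0.909 = 0.749 km.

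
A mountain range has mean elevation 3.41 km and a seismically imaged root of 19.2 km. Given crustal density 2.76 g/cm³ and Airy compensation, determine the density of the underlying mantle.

Airy balance: ρ_c h = (ρ_m − ρ_c) r → ρ_m = ρ_c (1 + h/r).
ρ_m = 2.76 × (1 + 3.41 km/19.2 km) = 3.25 g/cm³.

3.25 g/cm³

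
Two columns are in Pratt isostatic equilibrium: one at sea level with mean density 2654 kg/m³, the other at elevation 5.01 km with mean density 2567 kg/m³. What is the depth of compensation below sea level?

148 km

ρ_ref D = ρ (D + h) → D (ρ_ref − ρ) = ρ h.
D = ρ h/(ρ_ref − ρ) = 2567 × 5.01 km/(2654 − 2567) = 148 km.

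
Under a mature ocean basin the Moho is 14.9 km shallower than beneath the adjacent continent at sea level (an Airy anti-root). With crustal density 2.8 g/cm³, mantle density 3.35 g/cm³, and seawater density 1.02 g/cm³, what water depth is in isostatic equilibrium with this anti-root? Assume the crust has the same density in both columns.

4.6 km

Replacing a thickness d of crust by seawater at the top must be balanced by replacing crust with mantle at the base: d (ρ_c − ρ_w) = a (ρ_m − ρ_c).
d = a (ρ_m − ρ_c)/(ρ_c − ρ_w) = 14.9 km × 0.55/1.78 = 4.6 km.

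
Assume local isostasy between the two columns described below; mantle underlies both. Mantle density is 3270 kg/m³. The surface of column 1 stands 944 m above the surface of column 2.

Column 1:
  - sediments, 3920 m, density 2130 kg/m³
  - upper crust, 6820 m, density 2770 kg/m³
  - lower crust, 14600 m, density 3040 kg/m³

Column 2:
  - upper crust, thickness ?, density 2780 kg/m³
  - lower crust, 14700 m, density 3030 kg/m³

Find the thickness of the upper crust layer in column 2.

Take the compensation level at the base of the deeper column (depth z_c below the surface of column 1) and equate Σ ρ_i t_i down to z_c; mantle fills any gap and the z_c terms cancel.
Column 1: 3920×2130 + 6820×2770 + 14600×3040 + (z_c − 25340)×3270
Column 2: 944×0 + x×2780 + 14700×3030 + (z_c − 944 − 14700 − x)×3270
The z_c×3270 term appears on both sides and cancels. Collect the known terms of each column as K = Σ(ρt)_known − 3270 × (depth of known layers): K_1 = 71625000 − 3270×25340 = −11236800; K_2 = 44541000 − 3270×(944 + 14700) = −6614880.
Balance: K_1 = K_2 − x×(3270 − 2780), so x = (K_2 − K_1)/(3270 − 2780) = 4621920/490 = 9430 m.

9430 m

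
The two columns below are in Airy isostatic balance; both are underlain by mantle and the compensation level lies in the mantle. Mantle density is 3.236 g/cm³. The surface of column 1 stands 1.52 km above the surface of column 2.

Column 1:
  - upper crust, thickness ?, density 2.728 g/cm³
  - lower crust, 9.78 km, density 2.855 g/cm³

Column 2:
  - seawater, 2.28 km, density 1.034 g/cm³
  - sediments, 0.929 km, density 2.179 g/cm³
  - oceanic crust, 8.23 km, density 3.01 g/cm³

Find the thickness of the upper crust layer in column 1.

17.8 km

Take the compensation level at the base of the deeper column (depth z_c below the surface of column 1) and equate Σ ρ_i t_i down to z_c; mantle fills any gap and the z_c terms cancel.
Column 1: x×2.728 + 9.78×2.855 + (z_c − 9.78 − x)×3.236
Column 2: 1.52×0 + 2.28×1.034 + 0.929×2.179 + 8.23×3.01 + (z_c − 1.52 − 11.439)×3.236
The z_c×3.236 term appears on both sides and cancels. Collect the known terms of each column as K = Σ(ρt)_known − 3.236 × (depth of known layers): K_1 = 27.9219 − 3.236×9.78 = −3.72618; K_2 = 29.154111 − 3.236×(1.52 + 11.439) = −12.781213.
Balance: K_1 − x×(3.236 − 2.728) = K_2, so x = (K_1 − K_2)/(3.236 − 2.728) = 9.05503/0.508 = 17.8 km.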